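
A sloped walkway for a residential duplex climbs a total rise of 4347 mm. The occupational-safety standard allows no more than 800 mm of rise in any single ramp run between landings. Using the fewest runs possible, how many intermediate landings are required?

5 intermediate landings

⌈4347/800⌉ = 6 ramp runs.
6 runs are separated by 5 intermediate landings.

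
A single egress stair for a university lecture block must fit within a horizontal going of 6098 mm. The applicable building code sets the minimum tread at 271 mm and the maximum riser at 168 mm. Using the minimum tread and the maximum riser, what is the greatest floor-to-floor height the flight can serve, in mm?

3864 mm

Treads that fit: ⌊6098 / 271⌋ = 22.
Risers = treads + 1 = 23.
Maximum height = 23 × 168 = 3864 mm.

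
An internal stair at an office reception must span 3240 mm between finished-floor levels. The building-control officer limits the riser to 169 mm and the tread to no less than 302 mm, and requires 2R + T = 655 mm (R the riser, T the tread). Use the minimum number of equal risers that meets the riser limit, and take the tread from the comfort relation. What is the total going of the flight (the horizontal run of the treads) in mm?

6289 mm

3240 / 169 = 19.172 → round up to 20 risers.
Each riser is 3240/20 = 162 mm (≤ 169 mm).
T = 655 − 2·162 = 331 mm, which satisfies the 302 mm minimum.
20 risers give 19 treads; going = 19 × 331 = 6289 mm.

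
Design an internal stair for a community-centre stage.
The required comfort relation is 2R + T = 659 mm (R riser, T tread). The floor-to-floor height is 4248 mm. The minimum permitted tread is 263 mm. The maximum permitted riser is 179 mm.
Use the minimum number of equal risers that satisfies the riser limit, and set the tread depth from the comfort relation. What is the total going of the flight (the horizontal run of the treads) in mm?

At most 179 each: 4248/179 = 23.73, giving 24 risers.
Each riser is 4248/24 = 177 mm (≤ 179 mm).
Tread T = 659 − 2 × 177 = 305 mm (≥ 263 mm).
24 risers give 23 treads; going = 23 × 305 = 7015 mm.

7015 mm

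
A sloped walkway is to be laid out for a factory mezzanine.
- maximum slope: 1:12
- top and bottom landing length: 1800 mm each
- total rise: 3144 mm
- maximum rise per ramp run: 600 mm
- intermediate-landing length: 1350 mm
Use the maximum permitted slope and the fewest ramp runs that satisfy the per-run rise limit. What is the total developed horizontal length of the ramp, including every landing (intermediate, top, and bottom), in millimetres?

48078 mm

⌈3144/600⌉ = 6 ramp runs. That means 5 intermediate landings.
Horizontal run for 3144 mm of rise at 1:12 is 3144 × 12 = 37728 mm.
5 intermediate landings contribute 5 × 1350 = 6750 mm.
Top and bottom landings: 2 × 1800 = 3600 mm.
Total = 37728 + 6750 + 3600 = 48078 mm.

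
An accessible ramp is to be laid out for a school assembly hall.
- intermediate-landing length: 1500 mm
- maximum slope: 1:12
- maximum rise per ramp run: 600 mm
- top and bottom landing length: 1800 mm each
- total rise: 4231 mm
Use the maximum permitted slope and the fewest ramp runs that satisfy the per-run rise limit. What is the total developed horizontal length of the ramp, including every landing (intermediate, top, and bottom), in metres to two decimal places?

64.87 m

4231 / 600 = 7.052 → round up to 8 ramp runs. That means 7 intermediate landings.
Horizontal run for 4231 mm of rise at 1:12 is 4231 × 12 = 50772 mm.
7 intermediate landings contribute 7 × 1500 = 10500 mm.
Top and bottom landings: 2 × 1800 = 3600 mm.
Total = 50772 + 10500 + 3600 = 64872 mm.
= 64.87 m.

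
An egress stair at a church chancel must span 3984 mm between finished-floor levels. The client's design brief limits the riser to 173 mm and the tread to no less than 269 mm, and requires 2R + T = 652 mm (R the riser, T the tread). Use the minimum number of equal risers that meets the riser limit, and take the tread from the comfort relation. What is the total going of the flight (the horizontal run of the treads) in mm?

3984 / 173 = 23.03, so 24 risers are needed.
Each riser is 3984/24 = 166 mm (≤ 173 mm).
Tread T = 652 − 2 × 166 = 320 mm (≥ 269 mm).
24 risers give 23 treads; going = 23 × 320 = 7360 mm.

7360 mm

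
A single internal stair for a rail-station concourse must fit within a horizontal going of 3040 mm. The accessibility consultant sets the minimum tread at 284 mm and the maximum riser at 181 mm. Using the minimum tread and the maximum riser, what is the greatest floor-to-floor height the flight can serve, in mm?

1991 mm

3040 / 284 = 10.70, so 10 treads fit.
Risers = treads + 1 = 11.
Maximum height = 11 × 181 = 1991 mm.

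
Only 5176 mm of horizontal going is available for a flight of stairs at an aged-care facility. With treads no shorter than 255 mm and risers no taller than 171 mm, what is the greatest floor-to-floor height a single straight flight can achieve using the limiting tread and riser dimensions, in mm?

5176 / 255 = 20.30, so 20 treads fit.
Risers = treads + 1 = 21.
Maximum height = 21 × 171 = 3591 mm.

3591 mm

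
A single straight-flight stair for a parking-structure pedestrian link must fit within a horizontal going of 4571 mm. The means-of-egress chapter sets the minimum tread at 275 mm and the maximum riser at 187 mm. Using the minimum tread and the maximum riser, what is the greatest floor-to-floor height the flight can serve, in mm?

Treads that fit: ⌊4571 / 275⌋ = 16.
Risers = treads + 1 = 17.
Maximum height = 17 × 187 = 3179 mm.

3179 mm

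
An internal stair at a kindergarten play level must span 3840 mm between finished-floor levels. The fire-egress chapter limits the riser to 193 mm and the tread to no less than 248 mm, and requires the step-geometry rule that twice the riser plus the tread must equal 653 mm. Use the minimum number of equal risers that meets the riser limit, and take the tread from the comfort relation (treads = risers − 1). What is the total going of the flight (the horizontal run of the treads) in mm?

3840 / 193 = 19.896 → round up to 20 risers.
Riser R = 3840 / 20 = 192 mm, within the 193 mm limit.
Tread T = 653 − 2 × 192 = 269 mm (≥ 248 mm).
Going = (20 − 1) × 269 = 5111 mm.

5111 mm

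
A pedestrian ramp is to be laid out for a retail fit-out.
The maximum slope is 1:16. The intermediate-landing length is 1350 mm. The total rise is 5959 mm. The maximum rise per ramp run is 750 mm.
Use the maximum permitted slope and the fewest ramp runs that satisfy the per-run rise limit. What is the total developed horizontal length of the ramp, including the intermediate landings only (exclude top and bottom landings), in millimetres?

104794 mm

5959 / 750 = 7.95, so 8 ramp runs are needed. That means 7 intermediate landings.
Ramp run (horizontal) at 1:16: 5959 × 16 = 95344 mm.
Intermediate landings: 7 × 1350 = 9450 mm.
Developed length = 95344 + 9450 = 104794 mm.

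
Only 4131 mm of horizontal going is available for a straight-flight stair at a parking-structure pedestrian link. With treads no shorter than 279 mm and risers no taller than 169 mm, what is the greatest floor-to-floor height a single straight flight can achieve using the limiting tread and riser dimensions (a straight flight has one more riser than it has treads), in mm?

2535 mm

4131 / 279 = 14.81, so 14 treads fit.
Risers = treads + 1 = 15.
Maximum height = 15 × 169 = 2535 mm.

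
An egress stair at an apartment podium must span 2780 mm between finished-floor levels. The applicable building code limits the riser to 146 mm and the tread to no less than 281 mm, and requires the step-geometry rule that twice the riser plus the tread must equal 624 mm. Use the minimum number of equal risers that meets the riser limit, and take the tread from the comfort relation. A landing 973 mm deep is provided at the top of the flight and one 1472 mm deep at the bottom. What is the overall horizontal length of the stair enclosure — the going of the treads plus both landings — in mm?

2780 / 146 = 19.04, so 20 risers are needed.
Riser R = 2780 / 20 = 139 mm, within the 146 mm limit.
From 2R + T = 624: T = 624 − 278 = 346 mm.
Going = (20 − 1) × 346 = 6574 mm.
Enclosure = 6574 + 973 + 1472 = 9019 mm.

9019 mm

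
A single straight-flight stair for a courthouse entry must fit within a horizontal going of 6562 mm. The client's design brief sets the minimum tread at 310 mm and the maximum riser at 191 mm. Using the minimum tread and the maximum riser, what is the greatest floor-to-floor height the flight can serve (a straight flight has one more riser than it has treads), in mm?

4202 mm

Treads that fit: ⌊6562 / 310⌋ = 21.
Risers = treads + 1 = 22.
Maximum height = 22 × 191 = 4202 mm.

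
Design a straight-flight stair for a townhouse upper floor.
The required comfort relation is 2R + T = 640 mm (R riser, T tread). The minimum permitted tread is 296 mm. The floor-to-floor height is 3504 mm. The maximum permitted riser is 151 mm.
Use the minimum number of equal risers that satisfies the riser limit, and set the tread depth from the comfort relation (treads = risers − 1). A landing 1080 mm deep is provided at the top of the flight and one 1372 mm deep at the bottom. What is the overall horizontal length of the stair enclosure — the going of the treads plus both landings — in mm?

10456 mm

At most 151 each: 3504/151 = 23.21, giving 24 risers.
R = 3504 ÷ 24 = 146 mm.
From 2R + T = 640: T = 640 − 292 = 348 mm.
24 risers give 23 treads; going = 23 × 348 = 8004 mm.
Enclosure = 8004 + 1080 + 1372 = 10456 mm.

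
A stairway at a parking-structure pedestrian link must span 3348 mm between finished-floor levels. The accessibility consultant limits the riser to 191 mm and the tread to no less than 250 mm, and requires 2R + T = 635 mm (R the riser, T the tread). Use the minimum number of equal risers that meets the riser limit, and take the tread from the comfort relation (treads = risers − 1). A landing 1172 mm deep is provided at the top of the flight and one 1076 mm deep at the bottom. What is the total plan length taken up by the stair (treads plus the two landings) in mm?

6719 mm

3348 / 191 = 17.53, so 18 risers are needed.
Each riser is 3348/18 = 186 mm (≤ 191 mm).
T = 635 − 2·186 = 263 mm, which satisfies the 250 mm minimum.
Treads = 18 − 1 = 17; going = 17 × 263 = 4471 mm.
Enclosure = 4471 + 1172 + 1076 = 6719 mm.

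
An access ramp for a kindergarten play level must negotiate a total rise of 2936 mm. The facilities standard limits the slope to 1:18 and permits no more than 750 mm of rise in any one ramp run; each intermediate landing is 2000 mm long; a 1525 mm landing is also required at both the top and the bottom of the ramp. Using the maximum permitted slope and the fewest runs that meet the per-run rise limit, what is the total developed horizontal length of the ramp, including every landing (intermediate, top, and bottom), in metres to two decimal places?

At most 750 each: 2936/750 = 3.91, giving 4 ramp runs. That means 3 intermediate landings.
Horizontal run for 2936 mm of rise at 1:18 is 2936 × 18 = 52848 mm.
Intermediate landings: 3 × 2000 = 6000 mm.
Top and bottom landings: 2 × 1525 = 3050 mm.
Total = 52848 + 6000 + 3050 = 61898 mm.
= 61.90 m.

61.90 m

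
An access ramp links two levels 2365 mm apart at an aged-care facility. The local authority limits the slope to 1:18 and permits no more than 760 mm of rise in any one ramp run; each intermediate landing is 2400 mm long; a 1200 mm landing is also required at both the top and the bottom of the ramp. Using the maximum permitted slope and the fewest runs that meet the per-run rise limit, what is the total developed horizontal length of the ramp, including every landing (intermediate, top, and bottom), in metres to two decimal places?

52.17 m

2365 / 760 = 3.11, so 4 ramp runs are needed. That means 3 intermediate landings.
Horizontal run for 2365 mm of rise at 1:18 is 2365 × 18 = 42570 mm.
3 intermediate landings contribute 3 × 2400 = 7200 mm.
Top and bottom landings: 2 × 1200 = 2400 mm.
Total = 42570 + 7200 + 2400 = 52170 mm.
= 52.17 m.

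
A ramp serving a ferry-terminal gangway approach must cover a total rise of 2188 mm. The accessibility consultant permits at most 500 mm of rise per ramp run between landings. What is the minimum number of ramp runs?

5 runs

⌈2188/500⌉ = 5 ramp runs.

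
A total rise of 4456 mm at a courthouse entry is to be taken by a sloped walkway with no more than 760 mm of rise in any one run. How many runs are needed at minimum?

6 runs

4456 / 760 = 5.863 → round up to 6 ramp runs.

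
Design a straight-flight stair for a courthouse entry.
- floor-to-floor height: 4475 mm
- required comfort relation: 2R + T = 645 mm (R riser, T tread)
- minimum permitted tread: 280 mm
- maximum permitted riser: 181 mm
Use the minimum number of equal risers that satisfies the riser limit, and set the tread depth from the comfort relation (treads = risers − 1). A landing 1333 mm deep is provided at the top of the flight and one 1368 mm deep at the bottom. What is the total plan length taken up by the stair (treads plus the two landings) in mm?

⌈4475/181⌉ = 25 risers.
Each riser is 4475/25 = 179 mm (≤ 181 mm).
T = 645 − 2·179 = 287 mm, which satisfies the 280 mm minimum.
Treads = 25 − 1 = 24; going = 24 × 287 = 6888 mm.
Add landings: 6888 + 1333 + 1368 = 9589 mm.

9589 mm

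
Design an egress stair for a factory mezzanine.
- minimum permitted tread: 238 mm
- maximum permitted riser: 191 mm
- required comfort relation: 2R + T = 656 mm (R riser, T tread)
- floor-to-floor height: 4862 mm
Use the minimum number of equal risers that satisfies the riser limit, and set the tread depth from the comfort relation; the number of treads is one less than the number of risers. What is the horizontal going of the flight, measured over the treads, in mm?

⌈4862/191⌉ = 26 risers.
R = 4862 ÷ 26 = 187 mm.
From 2R + T = 656: T = 656 − 374 = 282 mm.
Treads = 26 − 1 = 25; going = 25 × 282 = 7050 mm.

7050 mm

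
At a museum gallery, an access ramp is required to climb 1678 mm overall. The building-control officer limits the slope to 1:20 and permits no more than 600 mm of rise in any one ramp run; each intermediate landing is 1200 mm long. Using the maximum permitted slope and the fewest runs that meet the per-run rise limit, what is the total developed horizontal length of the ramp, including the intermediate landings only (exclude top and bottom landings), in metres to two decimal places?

35.96 m

1678 / 600 = 2.80, so 3 ramp runs are needed. That means 2 intermediate landings.
Horizontal run for 1678 mm of rise at 1:20 is 1678 × 20 = 33560 mm.
Intermediate landings: 2 × 1200 = 2400 mm.
Total developed length = 33560 + 2400 = 35960 mm.
= 35.96 m.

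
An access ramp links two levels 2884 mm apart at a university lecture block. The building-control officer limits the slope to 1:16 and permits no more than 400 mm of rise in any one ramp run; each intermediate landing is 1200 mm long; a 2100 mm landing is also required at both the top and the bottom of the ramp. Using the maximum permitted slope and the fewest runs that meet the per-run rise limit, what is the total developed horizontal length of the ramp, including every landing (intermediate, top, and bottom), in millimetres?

58744 mm

⌈2884/400⌉ = 8 ramp runs. That means 7 intermediate landings.
Ramp run (horizontal) at 1:16: 2884 × 16 = 46144 mm.
7 intermediate landings contribute 7 × 1200 = 8400 mm.
Top and bottom landings: 2 × 2100 = 4200 mm.
Total = 46144 + 8400 + 4200 = 58744 mm.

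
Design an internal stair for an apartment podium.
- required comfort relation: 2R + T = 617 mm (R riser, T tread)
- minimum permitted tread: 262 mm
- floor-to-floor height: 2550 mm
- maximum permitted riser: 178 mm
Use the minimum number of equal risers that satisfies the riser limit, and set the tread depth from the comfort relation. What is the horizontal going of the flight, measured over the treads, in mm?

2550 / 178 = 14.326 → round up to 15 risers.
Riser R = 2550 / 15 = 170 mm, within the 178 mm limit.
From 2R + T = 617: T = 617 − 340 = 277 mm.
Treads = 15 − 1 = 14; going = 14 × 277 = 3878 mm.

3878 mm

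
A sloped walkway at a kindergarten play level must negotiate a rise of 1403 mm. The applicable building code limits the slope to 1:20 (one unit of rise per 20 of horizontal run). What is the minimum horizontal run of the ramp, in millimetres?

28060 mm

At 1:20 the run is 20 × 1403 = 28060 mm.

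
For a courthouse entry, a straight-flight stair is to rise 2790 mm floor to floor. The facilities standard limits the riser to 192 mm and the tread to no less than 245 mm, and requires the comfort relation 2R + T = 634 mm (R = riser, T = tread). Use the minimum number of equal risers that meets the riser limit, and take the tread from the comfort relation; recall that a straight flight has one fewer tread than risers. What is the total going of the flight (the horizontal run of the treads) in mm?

3668 mm

2790 / 192 = 14.531 → round up to 15 risers.
Riser R = 2790 / 15 = 186 mm, within the 192 mm limit.
T = 634 − 2·186 = 262 mm, which satisfies the 245 mm minimum.
15 risers give 14 treads; going = 14 × 262 = 3668 mm.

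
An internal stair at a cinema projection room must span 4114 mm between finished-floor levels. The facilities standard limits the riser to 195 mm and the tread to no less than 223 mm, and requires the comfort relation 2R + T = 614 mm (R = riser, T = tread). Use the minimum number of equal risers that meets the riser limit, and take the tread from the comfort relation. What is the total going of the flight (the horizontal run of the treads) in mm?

5040 mm

At most 195 each: 4114/195 = 21.10, giving 22 risers.
Riser R = 4114 / 22 = 187 mm, within the 195 mm limit.
Tread T = 614 − 2 × 187 = 240 mm (≥ 223 mm).
Going = (22 − 1) × 240 = 5040 mm.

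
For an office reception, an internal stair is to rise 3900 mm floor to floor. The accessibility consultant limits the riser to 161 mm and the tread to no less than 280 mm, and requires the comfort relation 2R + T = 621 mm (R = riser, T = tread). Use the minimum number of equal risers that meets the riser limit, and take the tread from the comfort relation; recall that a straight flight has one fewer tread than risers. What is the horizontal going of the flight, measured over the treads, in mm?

3900 / 161 = 24.224 → round up to 25 risers.
R = 3900 ÷ 25 = 156 mm.
Tread T = 621 − 2 × 156 = 309 mm (≥ 280 mm).
Going = (25 − 1) × 309 = 7416 mm.

7416 mm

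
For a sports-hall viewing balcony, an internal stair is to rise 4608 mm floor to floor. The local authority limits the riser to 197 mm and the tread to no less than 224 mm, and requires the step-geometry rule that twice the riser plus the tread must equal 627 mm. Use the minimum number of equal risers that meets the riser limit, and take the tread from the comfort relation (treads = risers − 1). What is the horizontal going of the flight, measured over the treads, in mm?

5589 mm

At most 197 each: 4608/197 = 23.39, giving 24 risers.
Riser R = 4608 / 24 = 192 mm, within the 197 mm limit.
From 2R + T = 627: T = 627 − 384 = 243 mm.
Going = (24 − 1) × 243 = 5589 mm.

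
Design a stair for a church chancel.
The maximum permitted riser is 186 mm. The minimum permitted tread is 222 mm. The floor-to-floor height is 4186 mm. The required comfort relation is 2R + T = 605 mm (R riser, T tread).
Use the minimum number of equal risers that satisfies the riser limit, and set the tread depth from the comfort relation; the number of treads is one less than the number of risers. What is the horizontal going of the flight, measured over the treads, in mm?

5302 mm

⌈4186/186⌉ = 23 risers.
Riser R = 4186 / 23 = 182 mm, within the 186 mm limit.
T = 605 − 2·182 = 241 mm, which satisfies the 222 mm minimum.
Going = (23 − 1) × 241 = 5302 mm.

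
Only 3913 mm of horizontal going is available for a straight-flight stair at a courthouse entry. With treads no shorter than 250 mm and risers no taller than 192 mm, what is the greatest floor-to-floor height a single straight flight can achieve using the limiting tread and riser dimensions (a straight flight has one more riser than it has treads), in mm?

Treads that fit: ⌊3913 / 250⌋ = 15.
Risers = treads + 1 = 16.
Maximum height = 16 × 192 = 3072 mm.

3072 mm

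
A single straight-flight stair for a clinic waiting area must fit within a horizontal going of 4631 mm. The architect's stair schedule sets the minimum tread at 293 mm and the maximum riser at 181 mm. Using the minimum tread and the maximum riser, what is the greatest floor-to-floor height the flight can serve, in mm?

4631 / 293 = 15.81, so 15 treads fit.
Risers = treads + 1 = 16.
Maximum height = 16 × 181 = 2896 mm.

2896 mm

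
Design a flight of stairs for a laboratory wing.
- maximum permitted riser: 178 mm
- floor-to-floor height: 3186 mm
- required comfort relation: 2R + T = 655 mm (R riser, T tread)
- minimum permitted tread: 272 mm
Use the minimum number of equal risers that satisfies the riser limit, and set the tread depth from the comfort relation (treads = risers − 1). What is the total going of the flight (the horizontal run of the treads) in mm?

3186 / 178 = 17.899 → round up to 18 risers.
Riser R = 3186 / 18 = 177 mm, within the 178 mm limit.
Tread T = 655 − 2 × 177 = 301 mm (≥ 272 mm).
18 risers give 17 treads; going = 17 × 301 = 5117 mm.

5117 mm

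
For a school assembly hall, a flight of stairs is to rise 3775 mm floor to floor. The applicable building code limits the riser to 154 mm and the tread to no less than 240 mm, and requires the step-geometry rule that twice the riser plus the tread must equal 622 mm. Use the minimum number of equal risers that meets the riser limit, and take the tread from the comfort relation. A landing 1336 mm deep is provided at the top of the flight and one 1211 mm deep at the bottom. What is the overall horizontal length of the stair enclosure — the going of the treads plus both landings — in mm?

10227 mm

At most 154 each: 3775/154 = 24.51, giving 25 risers.
R = 3775 ÷ 25 = 151 mm.
From 2R + T = 622: T = 622 − 302 = 320 mm.
25 risers give 24 treads; going = 24 × 320 = 7680 mm.
Add landings: 7680 + 1336 + 1211 = 10227 mm.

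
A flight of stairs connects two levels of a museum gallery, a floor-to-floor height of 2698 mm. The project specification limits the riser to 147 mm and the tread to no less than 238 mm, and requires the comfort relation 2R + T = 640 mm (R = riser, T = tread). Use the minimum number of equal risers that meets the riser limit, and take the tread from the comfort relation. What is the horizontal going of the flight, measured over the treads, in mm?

⌈2698/147⌉ = 19 risers.
Each riser is 2698/19 = 142 mm (≤ 147 mm).
From 2R + T = 640: T = 640 − 284 = 356 mm.
Going = (19 − 1) × 356 = 6408 mm.

6408 mm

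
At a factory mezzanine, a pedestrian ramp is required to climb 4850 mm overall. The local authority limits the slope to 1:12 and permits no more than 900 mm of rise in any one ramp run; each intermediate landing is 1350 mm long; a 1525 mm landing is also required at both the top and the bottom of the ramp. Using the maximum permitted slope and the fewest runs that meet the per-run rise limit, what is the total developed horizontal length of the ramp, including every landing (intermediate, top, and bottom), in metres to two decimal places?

68.00 m

4850 / 900 = 5.39, so 6 ramp runs are needed. That means 5 intermediate landings.
Ramp run (horizontal) at 1:12: 4850 × 12 = 58200 mm.
Intermediate landings: 5 × 1350 = 6750 mm.
Top and bottom landings: 2 × 1525 = 3050 mm.
Total = 58200 + 6750 + 3050 = 68000 mm.
= 68.00 m.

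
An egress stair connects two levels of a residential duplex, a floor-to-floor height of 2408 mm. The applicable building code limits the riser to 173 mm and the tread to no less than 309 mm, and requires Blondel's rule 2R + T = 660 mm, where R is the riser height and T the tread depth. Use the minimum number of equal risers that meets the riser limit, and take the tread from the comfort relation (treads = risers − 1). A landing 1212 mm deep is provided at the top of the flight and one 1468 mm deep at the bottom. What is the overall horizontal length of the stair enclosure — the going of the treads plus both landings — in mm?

2408 / 173 = 13.92, so 14 risers are needed.
R = 2408 ÷ 14 = 172 mm.
Tread T = 660 − 2 × 172 = 316 mm (≥ 309 mm).
14 risers give 13 treads; going = 13 × 316 = 4108 mm.
Enclosure = 4108 + 1212 + 1468 = 6788 mm.

6788 mm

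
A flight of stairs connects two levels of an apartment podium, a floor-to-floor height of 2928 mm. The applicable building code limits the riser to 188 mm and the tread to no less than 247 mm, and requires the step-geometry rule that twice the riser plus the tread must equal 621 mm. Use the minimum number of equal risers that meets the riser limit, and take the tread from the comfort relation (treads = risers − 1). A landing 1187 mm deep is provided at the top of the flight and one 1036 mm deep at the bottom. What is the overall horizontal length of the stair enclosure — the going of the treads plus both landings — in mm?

⌈2928/188⌉ = 16 risers.
Each riser is 2928/16 = 183 mm (≤ 188 mm).
Tread T = 621 − 2 × 183 = 255 mm (≥ 247 mm).
16 risers give 15 treads; going = 15 × 255 = 3825 mm.
Add landings: 3825 + 1187 + 1036 = 6048 mm.

6048 mm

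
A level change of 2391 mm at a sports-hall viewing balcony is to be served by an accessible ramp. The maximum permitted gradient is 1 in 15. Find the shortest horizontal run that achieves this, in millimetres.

35865 mm

Run = rise × 15 = 2391 × 15 = 35865 mm.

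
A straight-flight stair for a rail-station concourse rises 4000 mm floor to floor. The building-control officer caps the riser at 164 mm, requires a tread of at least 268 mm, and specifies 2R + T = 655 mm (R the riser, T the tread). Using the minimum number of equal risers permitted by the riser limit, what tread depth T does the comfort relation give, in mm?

335 mm

4000 / 164 = 24.39, so 25 risers are needed.
Riser R = 4000 / 25 = 160 mm, within the 164 mm limit.
T = 655 − 2·160 = 335 mm, which satisfies the 268 mm minimum.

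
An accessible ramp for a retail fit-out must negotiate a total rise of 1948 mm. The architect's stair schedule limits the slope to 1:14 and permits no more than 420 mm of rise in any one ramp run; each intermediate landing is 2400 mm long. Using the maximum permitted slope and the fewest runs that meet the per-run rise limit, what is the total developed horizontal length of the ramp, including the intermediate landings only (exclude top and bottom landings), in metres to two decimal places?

36.87 m

At most 420 each: 1948/420 = 4.64, giving 5 ramp runs. That means 4 intermediate landings.
Horizontal run for 1948 mm of rise at 1:14 is 1948 × 14 = 27272 mm.
4 intermediate landings contribute 4 × 2400 = 9600 mm.
Developed length = 27272 + 9600 = 36872 mm.
= 36.87 m.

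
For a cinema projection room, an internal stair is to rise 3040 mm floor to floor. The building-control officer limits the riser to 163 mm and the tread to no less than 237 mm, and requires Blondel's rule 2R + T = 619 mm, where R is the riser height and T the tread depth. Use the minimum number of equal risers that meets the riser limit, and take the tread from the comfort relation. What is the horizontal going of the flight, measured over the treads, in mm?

3040 / 163 = 18.650 → round up to 19 risers.
Riser R = 3040 / 19 = 160 mm, within the 163 mm limit.
Tread T = 619 − 2 × 160 = 299 mm (≥ 237 mm).
Going = (19 − 1) × 299 = 5382 mm.

5382 mm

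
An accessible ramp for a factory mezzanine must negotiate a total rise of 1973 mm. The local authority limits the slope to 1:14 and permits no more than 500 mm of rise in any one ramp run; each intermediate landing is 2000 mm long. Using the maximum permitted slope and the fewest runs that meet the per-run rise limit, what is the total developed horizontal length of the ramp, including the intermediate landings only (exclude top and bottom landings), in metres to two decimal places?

33.62 m

1973 / 500 = 3.946 → round up to 4 ramp runs. That means 3 intermediate landings.
Horizontal run for 1973 mm of rise at 1:14 is 1973 × 14 = 27622 mm.
3 intermediate landings contribute 3 × 2000 = 6000 mm.
Total developed length = 27622 + 6000 = 33622 mm.
= 33.62 m.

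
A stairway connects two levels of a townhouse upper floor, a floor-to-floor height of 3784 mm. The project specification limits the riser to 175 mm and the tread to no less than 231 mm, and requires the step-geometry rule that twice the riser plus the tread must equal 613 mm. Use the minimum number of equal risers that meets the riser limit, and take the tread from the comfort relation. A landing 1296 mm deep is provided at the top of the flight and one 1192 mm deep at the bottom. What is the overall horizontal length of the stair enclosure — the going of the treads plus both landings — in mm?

3784 / 175 = 21.623 → round up to 22 risers.
Each riser is 3784/22 = 172 mm (≤ 175 mm).
T = 613 − 2·172 = 269 mm, which satisfies the 231 mm minimum.
Treads = 22 − 1 = 21; going = 21 × 269 = 5649 mm.
Add landings: 5649 + 1296 + 1192 = 8137 mm.

8137 mm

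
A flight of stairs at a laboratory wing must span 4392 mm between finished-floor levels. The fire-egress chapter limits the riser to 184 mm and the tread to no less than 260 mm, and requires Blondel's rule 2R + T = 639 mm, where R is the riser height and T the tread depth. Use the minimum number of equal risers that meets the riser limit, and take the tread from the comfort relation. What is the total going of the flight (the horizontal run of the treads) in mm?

6279 mm

4392 / 184 = 23.87, so 24 risers are needed.
Each riser is 4392/24 = 183 mm (≤ 184 mm).
From 2R + T = 639: T = 639 − 366 = 273 mm.
24 risers give 23 treads; going = 23 × 273 = 6279 mm.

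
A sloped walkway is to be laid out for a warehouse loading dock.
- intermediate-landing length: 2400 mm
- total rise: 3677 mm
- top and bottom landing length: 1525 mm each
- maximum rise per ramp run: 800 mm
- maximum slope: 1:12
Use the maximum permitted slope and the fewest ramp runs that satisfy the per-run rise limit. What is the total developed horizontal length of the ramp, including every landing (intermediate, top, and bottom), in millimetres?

⌈3677/800⌉ = 5 ramp runs. That means 4 intermediate landings.
Ramp run (horizontal) at 1:12: 3677 × 12 = 44124 mm.
Intermediate landings: 4 × 2400 = 9600 mm.
Top and bottom landings: 2 × 1525 = 3050 mm.
Total = 44124 + 9600 + 3050 = 56774 mm.

56774 mm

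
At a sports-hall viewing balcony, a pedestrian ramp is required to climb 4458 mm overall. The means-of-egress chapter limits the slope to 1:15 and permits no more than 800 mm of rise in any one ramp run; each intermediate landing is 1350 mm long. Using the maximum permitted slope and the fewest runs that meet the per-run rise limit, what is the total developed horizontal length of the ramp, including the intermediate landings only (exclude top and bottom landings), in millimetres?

73620 mm

4458 / 800 = 5.57, so 6 ramp runs are needed. That means 5 intermediate landings.
Ramp run (horizontal) at 1:15: 4458 × 15 = 66870 mm.
5 intermediate landings contribute 5 × 1350 = 6750 mm.
Total developed length = 66870 + 6750 = 73620 mm.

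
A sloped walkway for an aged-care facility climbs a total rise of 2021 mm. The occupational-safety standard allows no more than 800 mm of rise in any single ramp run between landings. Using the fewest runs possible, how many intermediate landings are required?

2021 / 800 = 2.53, so 3 ramp runs are needed.
3 runs are separated by 2 intermediate landings.

2 intermediate landings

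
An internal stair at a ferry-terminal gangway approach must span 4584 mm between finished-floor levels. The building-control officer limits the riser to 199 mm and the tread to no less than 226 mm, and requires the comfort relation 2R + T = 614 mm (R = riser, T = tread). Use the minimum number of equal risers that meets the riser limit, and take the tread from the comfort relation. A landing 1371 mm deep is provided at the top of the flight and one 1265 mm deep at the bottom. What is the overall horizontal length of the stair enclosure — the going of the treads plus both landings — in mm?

7972 mm

4584 / 199 = 23.035 → round up to 24 risers.
R = 4584 ÷ 24 = 191 mm.
From 2R + T = 614: T = 614 − 382 = 232 mm.
Going = (24 − 1) × 232 = 5336 mm.
Add landings: 5336 + 1371 + 1265 = 7972 mm.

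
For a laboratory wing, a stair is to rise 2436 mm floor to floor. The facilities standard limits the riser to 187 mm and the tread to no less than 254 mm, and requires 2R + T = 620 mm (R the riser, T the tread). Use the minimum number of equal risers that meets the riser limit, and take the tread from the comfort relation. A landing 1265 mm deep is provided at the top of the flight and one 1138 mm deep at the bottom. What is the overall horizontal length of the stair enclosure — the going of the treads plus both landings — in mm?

5939 mm

2436 / 187 = 13.03, so 14 risers are needed.
Each riser is 2436/14 = 174 mm (≤ 187 mm).
From 2R + T = 620: T = 620 − 348 = 272 mm.
Treads = 14 − 1 = 13; going = 13 × 272 = 3536 mm.
Add landings: 3536 + 1265 + 1138 = 5939 mm.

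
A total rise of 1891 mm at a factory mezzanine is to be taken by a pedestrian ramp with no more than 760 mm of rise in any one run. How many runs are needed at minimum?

3 runs

1891 / 760 = 2.488 → round up to 3 ramp runs.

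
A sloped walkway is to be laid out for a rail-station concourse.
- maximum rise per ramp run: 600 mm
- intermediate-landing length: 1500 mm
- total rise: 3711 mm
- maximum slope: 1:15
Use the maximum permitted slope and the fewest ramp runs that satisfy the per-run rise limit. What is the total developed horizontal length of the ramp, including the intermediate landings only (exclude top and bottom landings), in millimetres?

64665 mm

⌈3711/600⌉ = 7 ramp runs. That means 6 intermediate landings.
Horizontal run for 3711 mm of rise at 1:15 is 3711 × 15 = 55665 mm.
Intermediate landings: 6 × 1500 = 9000 mm.
Total developed length = 55665 + 9000 = 64665 mm.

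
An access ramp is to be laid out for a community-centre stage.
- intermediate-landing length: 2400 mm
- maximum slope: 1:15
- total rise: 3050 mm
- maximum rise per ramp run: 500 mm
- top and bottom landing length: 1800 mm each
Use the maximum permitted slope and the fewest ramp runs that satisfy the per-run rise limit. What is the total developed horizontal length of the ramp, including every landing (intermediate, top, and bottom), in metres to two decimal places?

63.75 m

3050 / 500 = 6.10, so 7 ramp runs are needed. That means 6 intermediate landings.
Horizontal run for 3050 mm of rise at 1:15 is 3050 × 15 = 45750 mm.
6 intermediate landings contribute 6 × 2400 = 14400 mm.
Top and bottom landings: 2 × 1800 = 3600 mm.
Total = 45750 + 14400 + 3600 = 63750 mm.
= 63.75 m.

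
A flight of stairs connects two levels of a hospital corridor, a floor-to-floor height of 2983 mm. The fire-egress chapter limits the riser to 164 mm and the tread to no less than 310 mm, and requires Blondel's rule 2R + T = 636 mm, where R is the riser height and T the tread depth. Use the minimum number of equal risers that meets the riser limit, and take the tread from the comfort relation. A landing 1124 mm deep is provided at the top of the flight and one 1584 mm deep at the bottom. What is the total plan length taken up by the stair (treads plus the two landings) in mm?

2983 / 164 = 18.19, so 19 risers are needed.
R = 2983 ÷ 19 = 157 mm.
T = 636 − 2·157 = 322 mm, which satisfies the 310 mm minimum.
Treads = 19 − 1 = 18; going = 18 × 322 = 5796 mm.
Enclosure = 5796 + 1124 + 1584 = 8504 mm.

8504 mm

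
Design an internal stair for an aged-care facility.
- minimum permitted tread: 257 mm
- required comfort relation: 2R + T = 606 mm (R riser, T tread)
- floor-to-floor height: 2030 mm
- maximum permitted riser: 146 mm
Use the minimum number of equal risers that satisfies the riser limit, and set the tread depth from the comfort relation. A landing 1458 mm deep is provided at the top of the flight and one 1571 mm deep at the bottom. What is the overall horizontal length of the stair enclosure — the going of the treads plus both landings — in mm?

2030 / 146 = 13.904 → round up to 14 risers.
R = 2030 ÷ 14 = 145 mm.
T = 606 − 2·145 = 316 mm, which satisfies the 257 mm minimum.
14 risers give 13 treads; going = 13 × 316 = 4108 mm.
Add landings: 4108 + 1458 + 1571 = 7137 mm.

7137 mm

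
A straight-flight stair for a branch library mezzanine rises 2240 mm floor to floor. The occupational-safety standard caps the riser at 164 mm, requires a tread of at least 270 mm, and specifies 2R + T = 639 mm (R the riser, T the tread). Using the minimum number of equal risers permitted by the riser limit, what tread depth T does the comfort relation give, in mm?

2240 / 164 = 13.659 → round up to 14 risers.
Each riser is 2240/14 = 160 mm (≤ 164 mm).
Tread T = 639 − 2 × 160 = 319 mm (≥ 270 mm).

319 mm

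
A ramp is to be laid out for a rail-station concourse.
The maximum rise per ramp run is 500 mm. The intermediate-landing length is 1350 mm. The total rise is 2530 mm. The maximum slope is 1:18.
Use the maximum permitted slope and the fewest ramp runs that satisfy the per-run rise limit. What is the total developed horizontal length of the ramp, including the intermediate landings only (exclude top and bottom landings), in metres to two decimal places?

52.29 m

⌈2530/500⌉ = 6 ramp runs. That means 5 intermediate landings.
Horizontal run for 2530 mm of rise at 1:18 is 2530 × 18 = 45540 mm.
Intermediate landings: 5 × 1350 = 6750 mm.
Total developed length = 45540 + 6750 = 52290 mm.
= 52.29 m.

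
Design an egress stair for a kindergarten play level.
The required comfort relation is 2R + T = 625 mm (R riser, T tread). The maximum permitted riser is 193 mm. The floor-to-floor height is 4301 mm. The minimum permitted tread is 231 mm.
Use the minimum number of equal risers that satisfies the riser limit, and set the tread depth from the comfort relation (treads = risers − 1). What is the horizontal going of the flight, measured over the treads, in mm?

4301 / 193 = 22.28, so 23 risers are needed.
Each riser is 4301/23 = 187 mm (≤ 193 mm).
Tread T = 625 − 2 × 187 = 251 mm (≥ 231 mm).
23 risers give 22 treads; going = 22 × 251 = 5522 mm.

5522 mm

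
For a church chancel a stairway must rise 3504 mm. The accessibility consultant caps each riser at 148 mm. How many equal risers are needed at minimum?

24 risers

3504 / 148 = 23.68, so 24 risers are needed.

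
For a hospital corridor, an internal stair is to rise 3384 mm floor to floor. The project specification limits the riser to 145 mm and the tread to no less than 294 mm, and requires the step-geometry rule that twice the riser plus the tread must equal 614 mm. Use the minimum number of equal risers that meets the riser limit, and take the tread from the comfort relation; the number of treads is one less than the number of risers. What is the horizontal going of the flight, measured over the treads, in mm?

7636 mm

3384 / 145 = 23.34, so 24 risers are needed.
Riser R = 3384 / 24 = 141 mm, within the 145 mm limit.
From 2R + T = 614: T = 614 − 282 = 332 mm.
Treads = 24 − 1 = 23; going = 23 × 332 = 7636 mm.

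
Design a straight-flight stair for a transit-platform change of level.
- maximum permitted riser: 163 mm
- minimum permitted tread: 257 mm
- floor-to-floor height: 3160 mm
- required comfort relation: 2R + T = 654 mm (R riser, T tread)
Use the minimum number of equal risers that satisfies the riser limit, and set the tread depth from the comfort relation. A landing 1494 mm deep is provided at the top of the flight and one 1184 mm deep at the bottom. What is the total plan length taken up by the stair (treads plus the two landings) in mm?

⌈3160/163⌉ = 20 risers.
Riser R = 3160 / 20 = 158 mm, within the 163 mm limit.
Tread T = 654 − 2 × 158 = 338 mm (≥ 257 mm).
20 risers give 19 treads; going = 19 × 338 = 6422 mm.
Enclosure = 6422 + 1494 + 1184 = 9100 mm.

9100 mm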